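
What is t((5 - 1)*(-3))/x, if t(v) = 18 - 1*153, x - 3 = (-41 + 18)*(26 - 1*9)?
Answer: 135/388 ≈ 0.34794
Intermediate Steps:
x = -388 (x = 3 + (-41 + 18)*(26 - 1*9) = 3 - 23*(26 - 9) = 3 - 23*17 = 3 - 391 = -388)
t(v) = -135 (t(v) = 18 - 153 = -135)
t((5 - 1)*(-3))/x = -135/(-388) = -135*(-1/388) = 135/388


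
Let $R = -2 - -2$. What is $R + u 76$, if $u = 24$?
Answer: $1824$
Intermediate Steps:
$R = 0$ ($R = -2 + 2 = 0$)
$R + u 76 = 0 + 24 \cdot 76 = 0 + 1824 = 1824$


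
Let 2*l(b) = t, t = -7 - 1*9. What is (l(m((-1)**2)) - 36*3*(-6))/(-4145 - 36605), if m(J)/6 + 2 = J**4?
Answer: -64/4075 ≈ -0.015706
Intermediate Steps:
m(J) = -12 + 6*J**4
t = -16 (t = -7 - 9 = -16)
l(b) = -8 (l(b) = (1/2)*(-16) = -8)
(l(m((-1)**2)) - 36*3*(-6))/(-4145 - 36605) = (-8 - 36*3*(-6))/(-4145 - 36605) = (-8 - 108*(-6))/(-40750) = (-8 + 648)*(-1/40750) = 640*(-1/40750) = -64/4075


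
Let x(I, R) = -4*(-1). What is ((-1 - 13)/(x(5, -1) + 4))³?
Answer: -343/64 ≈ -5.3594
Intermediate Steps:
x(I, R) = 4
((-1 - 13)/(x(5, -1) + 4))³ = ((-1 - 13)/(4 + 4))³ = (-14/8)³ = (-14*⅛)³ = (-7/4)³ = -343/64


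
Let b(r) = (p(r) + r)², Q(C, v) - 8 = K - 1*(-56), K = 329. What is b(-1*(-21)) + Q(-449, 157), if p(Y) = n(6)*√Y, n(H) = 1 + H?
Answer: 1863 + 294*√21 ≈ 3210.3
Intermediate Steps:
p(Y) = 7*√Y (p(Y) = (1 + 6)*√Y = 7*√Y)
Q(C, v) = 393 (Q(C, v) = 8 + (329 - 1*(-56)) = 8 + (329 + 56) = 8 + 385 = 393)
b(r) = (r + 7*√r)² (b(r) = (7*√r + r)² = (r + 7*√r)²)
b(-1*(-21)) + Q(-449, 157) = (-1*(-21) + 7*√(-1*(-21)))² + 393 = (21 + 7*√21)² + 393 = 393 + (21 + 7*√21)²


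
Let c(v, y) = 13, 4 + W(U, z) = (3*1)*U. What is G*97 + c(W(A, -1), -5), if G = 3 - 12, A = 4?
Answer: -860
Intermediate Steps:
W(U, z) = -4 + 3*U (W(U, z) = -4 + (3*1)*U = -4 + 3*U)
G = -9
G*97 + c(W(A, -1), -5) = -9*97 + 13 = -873 + 13 = -860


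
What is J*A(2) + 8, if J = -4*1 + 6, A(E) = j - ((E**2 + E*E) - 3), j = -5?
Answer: -12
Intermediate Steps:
A(E) = -2 - 2*E**2 (A(E) = -5 - ((E**2 + E*E) - 3) = -5 - ((E**2 + E**2) - 3) = -5 - (2*E**2 - 3) = -5 - (-3 + 2*E**2) = -5 + (3 - 2*E**2) = -2 - 2*E**2)
J = 2 (J = -4 + 6 = 2)
J*A(2) + 8 = 2*(-2 - 2*2**2) + 8 = 2*(-2 - 2*4) + 8 = 2*(-2 - 8) + 8 = 2*(-10) + 8 = -20 + 8 = -12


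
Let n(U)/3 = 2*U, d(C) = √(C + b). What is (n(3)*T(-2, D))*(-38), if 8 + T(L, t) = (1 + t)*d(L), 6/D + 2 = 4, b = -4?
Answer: 5472 - 2736*I*√6 ≈ 5472.0 - 6701.8*I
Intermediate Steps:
d(C) = √(-4 + C) (d(C) = √(C - 4) = √(-4 + C))
D = 3 (D = 6/(-2 + 4) = 6/2 = 6*(½) = 3)
T(L, t) = -8 + √(-4 + L)*(1 + t) (T(L, t) = -8 + (1 + t)*√(-4 + L) = -8 + √(-4 + L)*(1 + t))
n(U) = 6*U (n(U) = 3*(2*U) = 6*U)
(n(3)*T(-2, D))*(-38) = ((6*3)*(-8 + √(-4 - 2) + 3*√(-4 - 2)))*(-38) = (18*(-8 + √(-6) + 3*√(-6)))*(-38) = (18*(-8 + I*√6 + 3*(I*√6)))*(-38) = (18*(-8 + I*√6 + 3*I*√6))*(-38) = (18*(-8 + 4*I*√6))*(-38) = (-144 + 72*I*√6)*(-38) = 5472 - 2736*I*√6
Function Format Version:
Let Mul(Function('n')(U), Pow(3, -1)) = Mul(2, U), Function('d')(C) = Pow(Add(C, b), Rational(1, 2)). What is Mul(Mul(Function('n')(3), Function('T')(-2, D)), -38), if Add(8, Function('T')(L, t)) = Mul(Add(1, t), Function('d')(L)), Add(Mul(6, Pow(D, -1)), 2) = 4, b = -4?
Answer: Add(5472, Mul(-2736, I, Pow(6, Rational(1, 2)))) ≈ Add(5472.0, Mul(-6701.8, I))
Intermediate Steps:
Function('d')(C) = Pow(Add(-4, C), Rational(1, 2)) (Function('d')(C) = Pow(Add(C, -4), Rational(1, 2)) = Pow(Add(-4, C), Rational(1, 2)))
D = 3 (D = Mul(6, Pow(Add(-2, 4), -1)) = Mul(6, Pow(2, -1)) = Mul(6, Rational(1, 2)) = 3)
Function('T')(L, t) = Add(-8, Mul(Pow(Add(-4, L), Rational(1, 2)), Add(1, t))) (Function('T')(L, t) = Add(-8, Mul(Add(1, t), Pow(Add(-4, L), Rational(1, 2)))) = Add(-8, Mul(Pow(Add(-4, L), Rational(1, 2)), Add(1, t))))
Function('n')(U) = Mul(6, U) (Function('n')(U) = Mul(3, Mul(2, U)) = Mul(6, U))
Mul(Mul(Function('n')(3), Function('T')(-2, D)), -38) = Mul(Mul(Mul(6, 3), Add(-8, Pow(Add(-4, -2), Rational(1, 2)), Mul(3, Pow(Add(-4, -2), Rational(1, 2))))), -38) = Mul(Mul(18, Add(-8, Pow(-6, Rational(1, 2)), Mul(3, Pow(-6, Rational(1, 2))))), -38) = Mul(Mul(18, Add(-8, Mul(I, Pow(6, Rational(1, 2))), Mul(3, Mul(I, Pow(6, Rational(1, 2)))))), -38) = Mul(Mul(18, Add(-8, Mul(I, Pow(6, Rational(1, 2))), Mul(3, I, Pow(6, Rational(1, 2))))), -38) = Mul(Mul(18, Add(-8, Mul(4, I, Pow(6, Rational(1, 2))))), -38) = Mul(Add(-144, Mul(72, I, Pow(6, Rational(1, 2)))), -38) = Add(5472, Mul(-2736, I, Pow(6, Rational(1, 2))))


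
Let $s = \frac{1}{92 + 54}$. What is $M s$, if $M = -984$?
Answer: $- \frac{492}{73} \approx -6.7397$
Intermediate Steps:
$s = \frac{1}{146} \approx 0.0068493$
$M s = \left(-984\right) \frac{1}{146} = - \frac{492}{73}$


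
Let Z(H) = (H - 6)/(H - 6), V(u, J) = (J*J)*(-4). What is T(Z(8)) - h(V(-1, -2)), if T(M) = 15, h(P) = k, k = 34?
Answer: -19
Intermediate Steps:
V(u, J) = -4*J² (V(u, J) = J²*(-4) = -4*J²)
h(P) = 34
Z(H) = 1 (Z(H) = (-6 + H)/(-6 + H) = 1)
T(Z(8)) - h(V(-1, -2)) = 15 - 1*34 = 15 - 34 = -19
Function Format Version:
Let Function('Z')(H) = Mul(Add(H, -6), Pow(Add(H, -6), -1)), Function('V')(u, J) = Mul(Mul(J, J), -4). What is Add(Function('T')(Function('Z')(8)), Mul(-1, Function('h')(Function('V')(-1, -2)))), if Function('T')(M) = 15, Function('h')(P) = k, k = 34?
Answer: -19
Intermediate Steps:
Function('V')(u, J) = Mul(-4, Pow(J, 2)) (Function('V')(u, J) = Mul(Pow(J, 2), -4) = Mul(-4, Pow(J, 2)))
Function('h')(P) = 34
Function('Z')(H) = 1 (Function('Z')(H) = Mul(Add(-6, H), Pow(Add(-6, H), -1)) = 1)
Add(Function('T')(Function('Z')(8)), Mul(-1, Function('h')(Function('V')(-1, -2)))) = Add(15, Mul(-1, 34)) = Add(15, -34) = -19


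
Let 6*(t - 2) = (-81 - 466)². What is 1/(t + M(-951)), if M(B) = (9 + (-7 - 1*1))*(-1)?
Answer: 6/299215 ≈ 2.0052e-5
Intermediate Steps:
t = 299221/6 (t = 2 + (-81 - 466)²/6 = 2 + (⅙)*(-547)² = 2 + (⅙)*299209 = 2 + 299209/6 = 299221/6 ≈ 49870.)
M(B) = -1 (M(B) = (9 + (-7 - 1))*(-1) = (9 - 8)*(-1) = 1*(-1) = -1)
1/(t + M(-951)) = 1/(299221/6 - 1) = 1/(299215/6) = 6/299215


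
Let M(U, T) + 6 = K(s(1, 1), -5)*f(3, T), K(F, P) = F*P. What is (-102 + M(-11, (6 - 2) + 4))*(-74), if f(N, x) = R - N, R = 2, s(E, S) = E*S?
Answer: 7622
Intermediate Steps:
f(N, x) = 2 - N
M(U, T) = -1 (M(U, T) = -6 + ((1*1)*(-5))*(2 - 1*3) = -6 + (1*(-5))*(2 - 3) = -6 - 5*(-1) = -6 + 5 = -1)
(-102 + M(-11, (6 - 2) + 4))*(-74) = (-102 - 1)*(-74) = -103*(-74) = 7622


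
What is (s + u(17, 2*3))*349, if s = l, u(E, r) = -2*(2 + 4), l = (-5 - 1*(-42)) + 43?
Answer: 23732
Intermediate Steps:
l = 80 (l = (-5 + 42) + 43 = 37 + 43 = 80)
u(E, r) = -12 (u(E, r) = -2*6 = -12)
s = 80
(s + u(17, 2*3))*349 = (80 - 12)*349 = 68*349 = 23732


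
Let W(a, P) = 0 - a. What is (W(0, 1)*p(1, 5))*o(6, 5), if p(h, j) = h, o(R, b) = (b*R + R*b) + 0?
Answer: 0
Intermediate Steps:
o(R, b) = 2*R*b (o(R, b) = (R*b + R*b) + 0 = 2*R*b + 0 = 2*R*b)
W(a, P) = -a
(W(0, 1)*p(1, 5))*o(6, 5) = (-1*0*1)*(2*6*5) = (0*1)*60 = 0*60 = 0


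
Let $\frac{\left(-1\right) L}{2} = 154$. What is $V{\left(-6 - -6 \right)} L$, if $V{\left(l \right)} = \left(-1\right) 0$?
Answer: $0$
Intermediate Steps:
$L = -308$ ($L = \left(-2\right) 154 = -308$)
$V{\left(l \right)} = 0$
$V{\left(-6 - -6 \right)} L = 0 \left(-308\right) = 0$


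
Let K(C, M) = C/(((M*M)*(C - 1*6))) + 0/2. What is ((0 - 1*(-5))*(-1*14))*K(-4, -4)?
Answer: -7/4 ≈ -1.7500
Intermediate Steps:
K(C, M) = C/(M²*(-6 + C)) (K(C, M) = C/((M²*(C - 6))) + 0*(½) = C/((M²*(-6 + C))) + 0 = C*(1/(M²*(-6 + C))) + 0 = C/(M²*(-6 + C)) + 0 = C/(M²*(-6 + C)))
((0 - 1*(-5))*(-1*14))*K(-4, -4) = ((0 - 1*(-5))*(-1*14))*(-4/((-4)²*(-6 - 4))) = ((0 + 5)*(-14))*(-4*1/16/(-10)) = (5*(-14))*(-4*1/16*(-⅒)) = -70*1/40 = -7/4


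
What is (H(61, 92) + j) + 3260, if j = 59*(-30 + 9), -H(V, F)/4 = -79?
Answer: 2337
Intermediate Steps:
H(V, F) = 316 (H(V, F) = -4*(-79) = 316)
j = -1239 (j = 59*(-21) = -1239)
(H(61, 92) + j) + 3260 = (316 - 1239) + 3260 = -923 + 3260 = 2337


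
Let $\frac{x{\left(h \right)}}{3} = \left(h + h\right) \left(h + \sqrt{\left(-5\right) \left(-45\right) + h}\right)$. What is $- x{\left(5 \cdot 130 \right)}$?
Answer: $-2535000 - 19500 \sqrt{35} \approx -2.6504 \cdot 10^{6}$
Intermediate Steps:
$x{\left(h \right)} = 6 h \left(h + \sqrt{225 + h}\right)$ ($x{\left(h \right)} = 3 \left(h + h\right) \left(h + \sqrt{\left(-5\right) \left(-45\right) + h}\right) = 3 \cdot 2 h \left(h + \sqrt{225 + h}\right) = 6 h \left(h + \sqrt{225 + h}\right)$)
$- x{\left(5 \cdot 130 \right)} = - 6 \cdot 5 \cdot 130 \left(5 \cdot 130 + \sqrt{225 + 5 \cdot 130}\right) = - 6 \cdot 650 \left(650 + \sqrt{225 + 650}\right) = - 6 \cdot 650 \left(650 + \sqrt{875}\right) = - 6 \cdot 650 \left(650 + 5 \sqrt{35}\right) = - (2535000 + 19500 \sqrt{35}) = -2535000 - 19500 \sqrt{35}$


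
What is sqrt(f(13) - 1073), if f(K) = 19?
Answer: I*sqrt(1054) ≈ 32.465*I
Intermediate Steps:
sqrt(f(13) - 1073) = sqrt(19 - 1073) = sqrt(-1054) = I*sqrt(1054)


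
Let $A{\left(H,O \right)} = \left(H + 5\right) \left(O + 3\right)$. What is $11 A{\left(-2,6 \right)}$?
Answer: $297$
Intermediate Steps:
$A{\left(H,O \right)} = \left(3 + O\right) \left(5 + H\right)$ ($A{\left(H,O \right)} = \left(5 + H\right) \left(3 + O\right) = \left(3 + O\right) \left(5 + H\right)$)
$11 A{\left(-2,6 \right)} = 11 \left(15 + 3 \left(-2\right) + 5 \cdot 6 - 12\right) = 11 \left(15 - 6 + 30 - 12\right) = 11 \cdot 27 = 297$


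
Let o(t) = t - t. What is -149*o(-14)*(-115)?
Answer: 0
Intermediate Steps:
o(t) = 0
-149*o(-14)*(-115) = -149*0*(-115) = 0*(-115) = 0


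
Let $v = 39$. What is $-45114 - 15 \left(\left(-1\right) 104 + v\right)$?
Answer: $-44139$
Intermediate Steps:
$-45114 - 15 \left(\left(-1\right) 104 + v\right) = -45114 - 15 \left(\left(-1\right) 104 + 39\right) = -45114 - 15 \left(-104 + 39\right) = -45114 - 15 \left(-65\right) = -45114 - -975 = -45114 + 975 = -44139$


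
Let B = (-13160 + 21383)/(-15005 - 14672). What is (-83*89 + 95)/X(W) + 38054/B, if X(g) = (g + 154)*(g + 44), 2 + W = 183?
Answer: -28374400007122/206602875 ≈ -1.3734e+5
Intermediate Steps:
W = 181 (W = -2 + 183 = 181)
B = -8223/29677 (B = 8223/(-29677) = 8223*(-1/29677) = -8223/29677 ≈ -0.27708)
X(g) = (44 + g)*(154 + g) (X(g) = (154 + g)*(44 + g) = (44 + g)*(154 + g))
(-83*89 + 95)/X(W) + 38054/B = (-83*89 + 95)/(6776 + 181**2 + 198*181) + 38054/(-8223/29677) = (-7387 + 95)/(6776 + 32761 + 35838) + 38054*(-29677/8223) = -7292/75375 - 1129328558/8223 = -28374400007122/206602875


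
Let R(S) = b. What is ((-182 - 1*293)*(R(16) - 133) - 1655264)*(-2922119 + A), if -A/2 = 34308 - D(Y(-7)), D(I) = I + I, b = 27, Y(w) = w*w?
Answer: 4799557908646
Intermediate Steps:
Y(w) = w**2
R(S) = 27
D(I) = 2*I
A = -68420 (A = -2*(34308 - 2*(-7)**2) = -2*(34308 - 2*49) = -2*(34308 - 1*98) = -2*(34308 - 98) = -2*34210 = -68420)
((-182 - 1*293)*(R(16) - 133) - 1655264)*(-2922119 + A) = ((-182 - 1*293)*(27 - 133) - 1655264)*(-2922119 - 68420) = ((-182 - 293)*(-106) - 1655264)*(-2990539) = (-475*(-106) - 1655264)*(-2990539) = (50350 - 1655264)*(-2990539) = -1604914*(-2990539) = 4799557908646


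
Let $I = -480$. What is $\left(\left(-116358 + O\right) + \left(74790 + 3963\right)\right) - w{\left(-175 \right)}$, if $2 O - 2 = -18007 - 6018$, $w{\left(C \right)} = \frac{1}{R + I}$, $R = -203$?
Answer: $- \frac{67776137}{1366} \approx -49617.0$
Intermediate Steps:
$w{\left(C \right)} = - \frac{1}{683}$ ($w{\left(C \right)} = \frac{1}{-203 - 480} = \frac{1}{-683} = - \frac{1}{683}$)
$O = - \frac{24023}{2}$ ($O = 1 + \frac{-18007 - 6018}{2} = 1 + \frac{1}{2} \left(-24025\right) = 1 - \frac{24025}{2} = - \frac{24023}{2} \approx -12012.0$)
$\left(\left(-116358 + O\right) + \left(74790 + 3963\right)\right) - w{\left(-175 \right)} = \left(\left(-116358 - \frac{24023}{2}\right) + \left(74790 + 3963\right)\right) - - \frac{1}{683} = \left(- \frac{256739}{2} + 78753\right) + \frac{1}{683} = - \frac{99233}{2} + \frac{1}{683} = - \frac{67776137}{1366}$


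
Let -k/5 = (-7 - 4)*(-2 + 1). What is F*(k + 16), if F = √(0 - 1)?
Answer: -39*I ≈ -39.0*I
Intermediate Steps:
F = I (F = √(-1) = I ≈ 1.0*I)
k = -55 (k = -5*(-7 - 4)*(-2 + 1) = -(-55)*(-1) = -5*11 = -55)
F*(k + 16) = I*(-55 + 16) = I*(-39) = -39*I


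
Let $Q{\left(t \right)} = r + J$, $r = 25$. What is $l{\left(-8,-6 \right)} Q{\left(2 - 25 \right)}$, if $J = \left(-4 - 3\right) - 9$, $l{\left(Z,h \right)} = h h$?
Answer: $324$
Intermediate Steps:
$l{\left(Z,h \right)} = h^{2}$
$J = -16$ ($J = -7 - 9 = -16$)
$Q{\left(t \right)} = 9$ ($Q{\left(t \right)} = 25 - 16 = 9$)
$l{\left(-8,-6 \right)} Q{\left(2 - 25 \right)} = \left(-6\right)^{2} \cdot 9 = 36 \cdot 9 = 324$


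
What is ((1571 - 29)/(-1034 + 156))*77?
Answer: -59367/439 ≈ -135.23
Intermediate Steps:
((1571 - 29)/(-1034 + 156))*77 = (1542/(-878))*77 = (1542*(-1/878))*77 = -771/439*77 = -59367/439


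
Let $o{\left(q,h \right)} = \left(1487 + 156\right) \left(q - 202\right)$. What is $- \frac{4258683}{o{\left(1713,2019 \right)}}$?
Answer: $- \frac{4258683}{2482573} \approx -1.7154$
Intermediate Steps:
$o{\left(q,h \right)} = -331886 + 1643 q$ ($o{\left(q,h \right)} = 1643 \left(-202 + q\right) = -331886 + 1643 q$)
$- \frac{4258683}{o{\left(1713,2019 \right)}} = - \frac{4258683}{-331886 + 1643 \cdot 1713} = - \frac{4258683}{-331886 + 2814459} = - \frac{4258683}{2482573}$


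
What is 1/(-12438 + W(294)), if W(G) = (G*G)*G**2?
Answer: 1/7471169658 ≈ 1.3385e-10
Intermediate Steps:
W(G) = G**4 (W(G) = G**2*G**2 = G**4)
1/(-12438 + W(294)) = 1/(-12438 + 294**4) = 1/(-12438 + 7471182096) = 1/7471169658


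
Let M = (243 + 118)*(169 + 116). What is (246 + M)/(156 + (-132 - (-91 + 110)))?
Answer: 103131/5 ≈ 20626.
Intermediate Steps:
M = 102885 (M = 361*285 = 102885)
(246 + M)/(156 + (-132 - (-91 + 110))) = (246 + 102885)/(156 + (-132 - (-91 + 110))) = 103131/(156 + (-132 - 1*19)) = 103131/(156 + (-132 - 19)) = 103131/(156 - 151) = 103131/5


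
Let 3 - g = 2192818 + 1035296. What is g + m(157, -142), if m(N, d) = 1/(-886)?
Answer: -2860106347/886 ≈ -3.2281e+6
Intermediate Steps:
m(N, d) = -1/886
g = -3228111 (g = 3 - (2192818 + 1035296) = 3 - 1*3228114 = 3 - 3228114 = -3228111)
g + m(157, -142) = -3228111 - 1/886 = -2860106347/886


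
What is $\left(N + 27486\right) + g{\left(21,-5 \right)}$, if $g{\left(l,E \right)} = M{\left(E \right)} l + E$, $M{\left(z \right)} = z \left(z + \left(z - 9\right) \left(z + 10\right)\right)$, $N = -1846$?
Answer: $33510$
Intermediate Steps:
$M{\left(z \right)} = z \left(z + \left(-9 + z\right) \left(10 + z\right)\right)$
$g{\left(l,E \right)} = E + E l \left(-90 + E^{2} + 2 E\right)$ ($g{\left(l,E \right)} = E \left(-90 + E^{2} + 2 E\right) l + E = E l \left(-90 + E^{2} + 2 E\right) + E = E + E l \left(-90 + E^{2} + 2 E\right)$)
$\left(N + 27486\right) + g{\left(21,-5 \right)} = \left(-1846 + 27486\right) - 5 \left(1 + 21 \left(-90 + \left(-5\right)^{2} + 2 \left(-5\right)\right)\right) = 25640 - 5 \left(1 + 21 \left(-90 + 25 - 10\right)\right) = 25640 - 5 \left(1 + 21 \left(-75\right)\right) = 25640 - 5 \left(1 - 1575\right) = 25640 - -7870 = 25640 + 7870 = 33510$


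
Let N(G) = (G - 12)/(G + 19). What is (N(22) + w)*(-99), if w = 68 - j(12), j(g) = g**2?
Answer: 307494/41 ≈ 7499.9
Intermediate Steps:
N(G) = (-12 + G)/(19 + G)
w = -76 (w = 68 - 1*12**2 = 68 - 1*144 = 68 - 144 = -76)
(N(22) + w)*(-99) = ((-12 + 22)/(19 + 22) - 76)*(-99) = (10/41 - 76)*(-99) = -3106/41*(-99) = 307494/41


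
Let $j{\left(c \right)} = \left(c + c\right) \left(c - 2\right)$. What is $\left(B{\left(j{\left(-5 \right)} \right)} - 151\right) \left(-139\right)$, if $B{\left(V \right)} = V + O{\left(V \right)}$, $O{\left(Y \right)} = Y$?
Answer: $1529$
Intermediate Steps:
$j{\left(c \right)} = 2 c \left(-2 + c\right)$
$B{\left(V \right)} = 2 V$ ($B{\left(V \right)} = V + V = 2 V$)
$\left(B{\left(j{\left(-5 \right)} \right)} - 151\right) \left(-139\right) = \left(2 \cdot 2 \left(-5\right) \left(-2 - 5\right) - 151\right) \left(-139\right) = \left(2 \cdot 2 \left(-5\right) \left(-7\right) - 151\right) \left(-139\right) = \left(2 \cdot 70 - 151\right) \left(-139\right) = \left(140 - 151\right) \left(-139\right) = \left(-11\right) \left(-139\right) = 1529$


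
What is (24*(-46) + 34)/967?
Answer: -1070/967 ≈ -1.1065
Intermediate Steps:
(24*(-46) + 34)/967 = (-1104 + 34)*(1/967) = -1070*1/967 = -1070/967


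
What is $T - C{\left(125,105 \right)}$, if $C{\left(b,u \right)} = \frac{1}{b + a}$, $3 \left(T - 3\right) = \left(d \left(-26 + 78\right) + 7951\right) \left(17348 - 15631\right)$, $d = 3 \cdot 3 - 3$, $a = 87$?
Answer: $\frac{3007766957}{636} \approx 4.7292 \cdot 10^{6}$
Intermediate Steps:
$d = 6$ ($d = 9 - 3 = 6$)
$T = \frac{14187580}{3}$ ($T = 3 + \frac{\left(6 \left(-26 + 78\right) + 7951\right) \left(17348 - 15631\right)}{3} = 3 + \frac{\left(6 \cdot 52 + 7951\right) 1717}{3} = 3 + \frac{\left(312 + 7951\right) 1717}{3} = 3 + \frac{8263 \cdot 1717}{3} = 3 + \frac{1}{3} \cdot 14187571 = 3 + \frac{14187571}{3} = \frac{14187580}{3} \approx 4.7292 \cdot 10^{6}$)
$C{\left(b,u \right)} = \frac{1}{87 + b}$ ($C{\left(b,u \right)} = \frac{1}{b + 87} = \frac{1}{87 + b}$)
$T - C{\left(125,105 \right)} = \frac{14187580}{3} - \frac{1}{87 + 125} = \frac{14187580}{3} - \frac{1}{212} = \frac{3007766957}{636}$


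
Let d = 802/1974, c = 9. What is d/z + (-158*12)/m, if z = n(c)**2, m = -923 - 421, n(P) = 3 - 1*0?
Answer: 103459/71064 ≈ 1.4559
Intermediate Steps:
d = 401/987 (d = 802*(1/1974) = 401/987 ≈ 0.40628)
n(P) = 3 (n(P) = 3 + 0 = 3)
m = -1344
z = 9 (z = 3**2 = 9)
d/z + (-158*12)/m = (401/987)/9 - 158*12/(-1344) = (401/987)*(1/9) - 1896*(-1/1344) = 401/8883 + 79/56 = 103459/71064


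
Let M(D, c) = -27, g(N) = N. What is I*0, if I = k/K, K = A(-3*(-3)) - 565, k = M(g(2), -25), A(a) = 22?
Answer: 0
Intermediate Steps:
k = -27
K = -543 (K = 22 - 565 = -543)
I = 9/181 (I = -27/(-543) = -27*(-1/543) = 9/181 ≈ 0.049724)
I*0 = (9/181)*0 = 0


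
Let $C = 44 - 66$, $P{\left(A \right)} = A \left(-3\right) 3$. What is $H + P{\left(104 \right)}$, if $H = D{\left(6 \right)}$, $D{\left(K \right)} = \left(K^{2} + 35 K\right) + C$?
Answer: $-712$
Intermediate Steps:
$P{\left(A \right)} = - 9 A$ ($P{\left(A \right)} = - 3 A 3 = - 9 A$)
$C = -22$
$D{\left(K \right)} = -22 + K^{2} + 35 K$ ($D{\left(K \right)} = \left(K^{2} + 35 K\right) - 22 = -22 + K^{2} + 35 K$)
$H = 224$ ($H = -22 + 6^{2} + 35 \cdot 6 = -22 + 36 + 210 = 224$)
$H + P{\left(104 \right)} = 224 - 936 = -712$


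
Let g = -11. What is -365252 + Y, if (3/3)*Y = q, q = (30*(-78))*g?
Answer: -339512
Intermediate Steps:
q = 25740 (q = (30*(-78))*(-11) = -2340*(-11) = 25740)
Y = 25740
-365252 + Y = -365252 + 25740 = -339512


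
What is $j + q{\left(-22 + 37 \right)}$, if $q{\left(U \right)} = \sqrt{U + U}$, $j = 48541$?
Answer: $48541 + \sqrt{30} \approx 48547.0$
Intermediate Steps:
$q{\left(U \right)} = \sqrt{2} \sqrt{U}$ ($q{\left(U \right)} = \sqrt{2 U} = \sqrt{2} \sqrt{U}$)
$j + q{\left(-22 + 37 \right)} = 48541 + \sqrt{2} \sqrt{-22 + 37} = 48541 + \sqrt{2} \sqrt{15} = 48541 + \sqrt{30}$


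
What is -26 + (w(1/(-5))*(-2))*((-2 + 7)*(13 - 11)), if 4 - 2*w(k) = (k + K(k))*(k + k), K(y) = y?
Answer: -322/5 ≈ -64.400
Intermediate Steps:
w(k) = 2 - 2*k² (w(k) = 2 - (k + k)*(k + k)/2 = 2 - 2*k*2*k/2 = 2 - 2*k²)
-26 + (w(1/(-5))*(-2))*((-2 + 7)*(13 - 11)) = -26 + ((2 - 2*(1/(-5))²)*(-2))*((-2 + 7)*(13 - 11)) = -26 + ((2 - 2*(-⅕)²)*(-2))*(5*2) = -26 + ((2 - 2*1/25)*(-2))*10 = -26 + ((2 - 2/25)*(-2))*10 = -26 + ((48/25)*(-2))*10 = -26 - 96/25*10 = -26 - 192/5 = -322/5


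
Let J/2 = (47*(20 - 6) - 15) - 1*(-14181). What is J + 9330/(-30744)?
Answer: 151914797/5124 ≈ 29648.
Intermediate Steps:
J = 29648 (J = 2*((47*(20 - 6) - 15) - 1*(-14181)) = 2*((47*14 - 15) + 14181) = 2*((658 - 15) + 14181) = 2*(643 + 14181) = 2*14824 = 29648)
J + 9330/(-30744) = 29648 + 9330/(-30744) = 29648 + 9330*(-1/30744) = 29648 - 1555/5124 = 151914797/5124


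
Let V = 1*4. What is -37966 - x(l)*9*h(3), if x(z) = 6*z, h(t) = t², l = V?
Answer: -39910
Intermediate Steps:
V = 4
l = 4
-37966 - x(l)*9*h(3) = -37966 - (6*4)*9*3² = -37966 - 24*9*9 = -37966 - 216*9 = -37966 - 1*1944 = -37966 - 1944 = -39910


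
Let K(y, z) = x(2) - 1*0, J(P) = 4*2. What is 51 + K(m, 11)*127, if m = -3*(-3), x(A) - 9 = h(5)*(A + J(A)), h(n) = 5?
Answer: 7544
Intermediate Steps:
J(P) = 8
x(A) = 49 + 5*A (x(A) = 9 + 5*(A + 8) = 9 + 5*(8 + A) = 9 + (40 + 5*A) = 49 + 5*A)
m = 9
K(y, z) = 59 (K(y, z) = (49 + 5*2) - 1*0 = (49 + 10) + 0 = 59 + 0 = 59)
51 + K(m, 11)*127 = 51 + 59*127 = 51 + 7493 = 7544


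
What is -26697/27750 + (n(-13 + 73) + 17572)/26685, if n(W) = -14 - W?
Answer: -15122663/49367250 ≈ -0.30633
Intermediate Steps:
-26697/27750 + (n(-13 + 73) + 17572)/26685 = -26697/27750 + ((-14 - (-13 + 73)) + 17572)/26685 = -26697*1/27750 + ((-14 - 1*60) + 17572)*(1/26685) = -8899/9250 + ((-14 - 60) + 17572)*(1/26685) = -8899/9250 + (-74 + 17572)*(1/26685) = -8899/9250 + 17498*(1/26685) = -8899/9250 + 17498/26685 = -15122663/49367250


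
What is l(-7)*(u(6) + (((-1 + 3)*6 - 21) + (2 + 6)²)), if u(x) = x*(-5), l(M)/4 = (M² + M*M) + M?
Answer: 9100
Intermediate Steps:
l(M) = 4*M + 8*M² (l(M) = 4*((M² + M*M) + M) = 4*((M² + M²) + M) = 4*(2*M² + M) = 4*(M + 2*M²) = 4*M + 8*M²)
u(x) = -5*x
l(-7)*(u(6) + (((-1 + 3)*6 - 21) + (2 + 6)²)) = (4*(-7)*(1 + 2*(-7)))*(-5*6 + (((-1 + 3)*6 - 21) + (2 + 6)²)) = (4*(-7)*(1 - 14))*(-30 + ((2*6 - 21) + 8²)) = (4*(-7)*(-13))*(-30 + ((12 - 21) + 64)) = 364*(-30 + (-9 + 64)) = 364*(-30 + 55) = 364*25 = 9100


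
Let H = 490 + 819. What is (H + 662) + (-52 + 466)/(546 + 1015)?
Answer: 3077145/1561 ≈ 1971.3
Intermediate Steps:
H = 1309
(H + 662) + (-52 + 466)/(546 + 1015) = (1309 + 662) + (-52 + 466)/(546 + 1015) = 1971 + 414/1561 = 3077145/1561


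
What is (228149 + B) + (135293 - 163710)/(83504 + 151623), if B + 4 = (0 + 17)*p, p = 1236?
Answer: 58583509522/235127 ≈ 2.4916e+5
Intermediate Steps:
B = 21008 (B = -4 + (0 + 17)*1236 = -4 + 17*1236 = -4 + 21012 = 21008)
(228149 + B) + (135293 - 163710)/(83504 + 151623) = (228149 + 21008) + (135293 - 163710)/(83504 + 151623) = 249157 - 28417/235127 = 58583509522/235127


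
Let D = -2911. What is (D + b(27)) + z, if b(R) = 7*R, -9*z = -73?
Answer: -24425/9 ≈ -2713.9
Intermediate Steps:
z = 73/9 (z = -⅑*(-73) = 73/9 ≈ 8.1111)
(D + b(27)) + z = (-2911 + 7*27) + 73/9 = (-2911 + 189) + 73/9 = -2722 + 73/9 = -24425/9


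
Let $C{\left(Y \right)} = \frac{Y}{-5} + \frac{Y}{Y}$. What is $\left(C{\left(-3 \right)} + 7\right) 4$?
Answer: $\frac{172}{5} \approx 34.4$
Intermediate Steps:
$C{\left(Y \right)} = 1 - \frac{Y}{5}$ ($C{\left(Y \right)} = Y \left(- \frac{1}{5}\right) + 1 = - \frac{Y}{5} + 1 = 1 - \frac{Y}{5}$)
$\left(C{\left(-3 \right)} + 7\right) 4 = \left(\left(1 - - \frac{3}{5}\right) + 7\right) 4 = \left(\left(1 + \frac{3}{5}\right) + 7\right) 4 = \left(\frac{8}{5} + 7\right) 4 = \frac{43}{5} \cdot 4 = \frac{172}{5}$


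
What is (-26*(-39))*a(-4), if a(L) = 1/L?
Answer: -507/2 ≈ -253.50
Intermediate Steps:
(-26*(-39))*a(-4) = -26*(-39)/(-4) = 1014*(-1/4) = -507/2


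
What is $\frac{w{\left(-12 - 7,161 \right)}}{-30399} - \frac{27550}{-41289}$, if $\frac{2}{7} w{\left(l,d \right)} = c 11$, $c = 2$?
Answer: $\frac{278104399}{418381437} \approx 0.66471$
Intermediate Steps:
$w{\left(l,d \right)} = 77$ ($w{\left(l,d \right)} = \frac{7 \cdot 2 \cdot 11}{2} = \frac{7}{2} \cdot 22 = 77$)
$\frac{w{\left(-12 - 7,161 \right)}}{-30399} - \frac{27550}{-41289} = \frac{77}{-30399} - \frac{27550}{-41289} = 77 \left(- \frac{1}{30399}\right) - - \frac{27550}{41289} = - \frac{77}{30399} + \frac{27550}{41289} = \frac{278104399}{418381437}$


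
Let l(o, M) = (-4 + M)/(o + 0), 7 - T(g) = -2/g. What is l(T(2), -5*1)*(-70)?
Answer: 315/4 ≈ 78.750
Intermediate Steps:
T(g) = 7 + 2/g (T(g) = 7 - (-2)/g = 7 + 2/g)
l(o, M) = (-4 + M)/o
l(T(2), -5*1)*(-70) = ((-4 - 5*1)/(7 + 2/2))*(-70) = ((-4 - 5)/(7 + 2*(½)))*(-70) = (-9/(7 + 1))*(-70) = (-9/8)*(-70) = ((⅛)*(-9))*(-70) = -9/8*(-70) = 315/4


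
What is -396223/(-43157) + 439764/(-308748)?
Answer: 8612846988/1110386453 ≈ 7.7566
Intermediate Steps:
-396223/(-43157) + 439764/(-308748) = -396223*(-1/43157) + 439764*(-1/308748) = 396223/43157 - 36647/25729 = 8612846988/1110386453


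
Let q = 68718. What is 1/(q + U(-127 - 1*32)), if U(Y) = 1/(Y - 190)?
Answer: 349/23982581 ≈ 1.4552e-5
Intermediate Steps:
U(Y) = 1/(-190 + Y)
1/(q + U(-127 - 1*32)) = 1/(68718 + 1/(-190 + (-127 - 1*32))) = 1/(68718 + 1/(-190 + (-127 - 32))) = 1/(68718 + 1/(-190 - 159)) = 1/(68718 + 1/(-349)) = 1/(68718 - 1/349) = 1/(23982581/349) = 349/23982581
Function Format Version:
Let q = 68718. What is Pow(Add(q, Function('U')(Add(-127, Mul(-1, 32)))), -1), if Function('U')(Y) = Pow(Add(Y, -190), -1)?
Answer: Rational(349, 23982581) ≈ 1.4552e-5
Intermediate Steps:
Function('U')(Y) = Pow(Add(-190, Y), -1)
Pow(Add(q, Function('U')(Add(-127, Mul(-1, 32)))), -1) = Pow(Add(68718, Pow(Add(-190, Add(-127, Mul(-1, 32))), -1)), -1) = Pow(Add(68718, Pow(Add(-190, Add(-127, -32)), -1)), -1) = Pow(Add(68718, Pow(Add(-190, -159), -1)), -1) = Pow(Add(68718, Pow(-349, -1)), -1) = Pow(Add(68718, Rational(-1, 349)), -1) = Pow(Rational(23982581, 349), -1) = Rational(349, 23982581)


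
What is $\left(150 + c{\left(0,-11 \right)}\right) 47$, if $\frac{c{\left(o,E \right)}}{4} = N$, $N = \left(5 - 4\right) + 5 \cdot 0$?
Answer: $7238$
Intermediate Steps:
$N = 1$ ($N = 1 + 0 = 1$)
$c{\left(o,E \right)} = 4$ ($c{\left(o,E \right)} = 4 \cdot 1 = 4$)
$\left(150 + c{\left(0,-11 \right)}\right) 47 = \left(150 + 4\right) 47 = 154 \cdot 47 = 7238$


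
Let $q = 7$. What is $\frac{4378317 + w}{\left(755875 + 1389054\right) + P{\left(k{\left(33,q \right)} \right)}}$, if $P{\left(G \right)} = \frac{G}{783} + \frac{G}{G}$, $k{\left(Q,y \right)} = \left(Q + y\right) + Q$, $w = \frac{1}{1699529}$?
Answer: $\frac{5826363066039402}{2854325411896127} \approx 2.0412$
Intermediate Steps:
$w = \frac{1}{1699529} \approx 5.884 \cdot 10^{-7}$
$k{\left(Q,y \right)} = y + 2 Q$
$P{\left(G \right)} = 1 + \frac{G}{783}$ ($P{\left(G \right)} = G \frac{1}{783} + 1 = \frac{G}{783} + 1 = 1 + \frac{G}{783}$)
$\frac{4378317 + w}{\left(755875 + 1389054\right) + P{\left(k{\left(33,q \right)} \right)}} = \frac{4378317 + \frac{1}{1699529}}{\left(755875 + 1389054\right) + \left(1 + \frac{7 + 2 \cdot 33}{783}\right)} = \frac{7441076712694}{1699529 \left(2144929 + \left(1 + \frac{7 + 66}{783}\right)\right)} = \frac{7441076712694}{1699529 \left(2144929 + \left(1 + \frac{1}{783} \cdot 73\right)\right)} = \frac{7441076712694}{1699529 \left(2144929 + \left(1 + \frac{73}{783}\right)\right)} = \frac{7441076712694}{1699529 \left(2144929 + \frac{856}{783}\right)} = \frac{7441076712694}{1699529 \cdot \frac{1679480263}{783}} = \frac{7441076712694}{1699529} \cdot \frac{783}{1679480263} = \frac{5826363066039402}{2854325411896127}$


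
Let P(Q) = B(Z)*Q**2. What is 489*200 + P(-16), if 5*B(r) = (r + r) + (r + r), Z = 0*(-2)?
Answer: 97800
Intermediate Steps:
Z = 0
B(r) = 4*r/5 (B(r) = ((r + r) + (r + r))/5 = (2*r + 2*r)/5 = (4*r)/5 = 4*r/5)
P(Q) = 0 (P(Q) = ((4/5)*0)*Q**2 = 0*Q**2 = 0)
489*200 + P(-16) = 489*200 + 0 = 97800 + 0 = 97800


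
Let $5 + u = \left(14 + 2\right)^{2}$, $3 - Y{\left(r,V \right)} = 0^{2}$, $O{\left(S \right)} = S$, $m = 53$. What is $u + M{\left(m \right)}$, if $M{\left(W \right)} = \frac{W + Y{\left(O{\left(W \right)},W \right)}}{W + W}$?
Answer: $\frac{13331}{53} \approx 251.53$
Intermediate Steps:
$Y{\left(r,V \right)} = 3$ ($Y{\left(r,V \right)} = 3 - 0^{2} = 3 - 0 = 3 + 0 = 3$)
$u = 251$ ($u = -5 + \left(14 + 2\right)^{2} = -5 + 16^{2} = -5 + 256 = 251$)
$M{\left(W \right)} = \frac{3 + W}{2 W}$ ($M{\left(W \right)} = \frac{W + 3}{W + W} = \frac{3 + W}{2 W}$)
$u + M{\left(m \right)} = 251 + \frac{3 + 53}{2 \cdot 53} = 251 + \frac{1}{2} \cdot \frac{1}{53} \cdot 56 = 251 + \frac{28}{53} = \frac{13331}{53}$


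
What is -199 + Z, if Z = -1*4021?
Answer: -4220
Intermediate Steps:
Z = -4021
-199 + Z = -199 - 4021 = -4220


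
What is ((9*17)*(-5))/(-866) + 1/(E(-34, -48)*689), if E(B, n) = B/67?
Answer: 4465717/5071729 ≈ 0.88051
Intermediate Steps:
E(B, n) = B/67 (E(B, n) = B*(1/67) = B/67)
((9*17)*(-5))/(-866) + 1/(E(-34, -48)*689) = ((9*17)*(-5))/(-866) + 1/(((1/67)*(-34))*689) = (153*(-5))*(-1/866) + (1/689)/(-34/67) = -765*(-1/866) - 67/34*1/689 = 765/866 - 67/23426 = 4465717/5071729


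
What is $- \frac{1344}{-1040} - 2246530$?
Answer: $- \frac{146024366}{65} \approx -2.2465 \cdot 10^{6}$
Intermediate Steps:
$- \frac{1344}{-1040} - 2246530 = \left(-1344\right) \left(- \frac{1}{1040}\right) - 2246530 = \frac{84}{65} - 2246530 = - \frac{146024366}{65}$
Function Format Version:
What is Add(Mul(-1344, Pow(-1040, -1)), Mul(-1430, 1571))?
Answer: Rational(-146024366, 65) ≈ -2.2465e+6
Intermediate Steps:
Add(Mul(-1344, Pow(-1040, -1)), Mul(-1430, 1571)) = Add(Mul(-1344, Rational(-1, 1040)), -2246530) = Add(Rational(84, 65), -2246530) = Rational(-146024366, 65)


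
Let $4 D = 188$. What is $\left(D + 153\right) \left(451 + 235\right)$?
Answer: $137200$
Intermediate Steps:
$D = 47$ ($D = \frac{1}{4} \cdot 188 = 47$)
$\left(D + 153\right) \left(451 + 235\right) = \left(47 + 153\right) \left(451 + 235\right) = 200 \cdot 686 = 137200$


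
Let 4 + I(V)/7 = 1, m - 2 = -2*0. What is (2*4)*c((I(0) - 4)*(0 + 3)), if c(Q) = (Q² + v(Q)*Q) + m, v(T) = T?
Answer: 90016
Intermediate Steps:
m = 2 (m = 2 - 2*0 = 2 + 0 = 2)
I(V) = -21 (I(V) = -28 + 7*1 = -28 + 7 = -21)
c(Q) = 2 + 2*Q² (c(Q) = (Q² + Q*Q) + 2 = (Q² + Q²) + 2 = 2*Q² + 2 = 2 + 2*Q²)
(2*4)*c((I(0) - 4)*(0 + 3)) = (2*4)*(2 + 2*((-21 - 4)*(0 + 3))²) = 8*(2 + 2*(-25*3)²) = 8*(2 + 2*(-75)²) = 8*(2 + 2*5625) = 8*(2 + 11250) = 8*11252 = 90016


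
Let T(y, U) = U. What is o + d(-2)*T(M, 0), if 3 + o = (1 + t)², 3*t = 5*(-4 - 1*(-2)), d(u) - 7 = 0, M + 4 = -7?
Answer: 22/9 ≈ 2.4444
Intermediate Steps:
M = -11 (M = -4 - 7 = -11)
d(u) = 7 (d(u) = 7 + 0 = 7)
t = -10/3 (t = (5*(-4 - 1*(-2)))/3 = (5*(-4 + 2))/3 = (5*(-2))/3 = (⅓)*(-10) = -10/3 ≈ -3.3333)
o = 22/9 (o = -3 + (1 - 10/3)² = -3 + (-7/3)² = -3 + 49/9 = 22/9 ≈ 2.4444)
o + d(-2)*T(M, 0) = 22/9 + 7*0 = 22/9 + 0 = 22/9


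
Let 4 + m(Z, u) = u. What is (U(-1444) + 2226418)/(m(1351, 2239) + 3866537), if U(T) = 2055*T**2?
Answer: 2143590449/1934386 ≈ 1108.2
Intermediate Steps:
m(Z, u) = -4 + u
(U(-1444) + 2226418)/(m(1351, 2239) + 3866537) = (2055*(-1444)**2 + 2226418)/((-4 + 2239) + 3866537) = (2055*2085136 + 2226418)/(2235 + 3866537) = (4284954480 + 2226418)/3868772 = 4287180898*(1/3868772) = 2143590449/1934386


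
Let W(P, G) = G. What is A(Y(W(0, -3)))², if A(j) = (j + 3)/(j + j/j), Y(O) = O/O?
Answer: 4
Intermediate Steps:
Y(O) = 1
A(j) = (3 + j)/(1 + j) (A(j) = (3 + j)/(j + 1) = (3 + j)/(1 + j))
A(Y(W(0, -3)))² = ((3 + 1)/(1 + 1))² = (4/2)² = ((½)*4)² = 2² = 4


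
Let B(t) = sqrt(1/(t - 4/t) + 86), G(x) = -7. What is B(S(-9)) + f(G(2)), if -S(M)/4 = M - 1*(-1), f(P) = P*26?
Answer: -182 + sqrt(5594190)/255 ≈ -172.72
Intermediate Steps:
f(P) = 26*P
S(M) = -4 - 4*M (S(M) = -4*(M - 1*(-1)) = -4*(M + 1) = -4*(1 + M) = -4 - 4*M)
B(t) = sqrt(86 + 1/(t - 4/t))
B(S(-9)) + f(G(2)) = sqrt((-344 + (-4 - 4*(-9)) + 86*(-4 - 4*(-9))**2)/(-4 + (-4 - 4*(-9))**2)) + 26*(-7) = sqrt((-344 + (-4 + 36) + 86*(-4 + 36)**2)/(-4 + (-4 + 36)**2)) - 182 = sqrt((-344 + 32 + 86*32**2)/(-4 + 32**2)) - 182 = sqrt((-344 + 32 + 86*1024)/(-4 + 1024)) - 182 = sqrt((-344 + 32 + 88064)/1020) - 182 = sqrt((1/1020)*87752) - 182 = sqrt(21938/255) - 182 = sqrt(5594190)/255 - 182 = -182 + sqrt(5594190)/255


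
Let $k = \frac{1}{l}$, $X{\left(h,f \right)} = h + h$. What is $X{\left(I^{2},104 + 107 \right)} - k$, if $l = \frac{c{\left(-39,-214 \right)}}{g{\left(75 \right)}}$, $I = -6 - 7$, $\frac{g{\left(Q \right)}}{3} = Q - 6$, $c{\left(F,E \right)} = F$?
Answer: $\frac{4463}{13} \approx 343.31$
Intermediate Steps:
$g{\left(Q \right)} = -18 + 3 Q$ ($g{\left(Q \right)} = 3 \left(Q - 6\right) = 3 \left(-6 + Q\right) = -18 + 3 Q$)
$I = -13$ ($I = -6 - 7 = -13$)
$l = - \frac{13}{69}$ ($l = - \frac{39}{-18 + 3 \cdot 75} = - \frac{39}{-18 + 225} = - \frac{39}{207} = \left(-39\right) \frac{1}{207} = - \frac{13}{69} \approx -0.18841$)
$X{\left(h,f \right)} = 2 h$
$k = - \frac{69}{13}$ ($k = \frac{1}{- \frac{13}{69}} = - \frac{69}{13} \approx -5.3077$)
$X{\left(I^{2},104 + 107 \right)} - k = 2 \left(-13\right)^{2} - - \frac{69}{13} = 2 \cdot 169 + \frac{69}{13} = 338 + \frac{69}{13} = \frac{4463}{13}$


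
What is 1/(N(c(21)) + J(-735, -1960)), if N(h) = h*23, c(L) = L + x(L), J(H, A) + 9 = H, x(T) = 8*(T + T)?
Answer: 1/7467 ≈ 0.00013392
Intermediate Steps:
x(T) = 16*T (x(T) = 8*(2*T) = 16*T)
J(H, A) = -9 + H
c(L) = 17*L (c(L) = L + 16*L = 17*L)
N(h) = 23*h
1/(N(c(21)) + J(-735, -1960)) = 1/(23*(17*21) + (-9 - 735)) = 1/(23*357 - 744) = 1/(8211 - 744) = 1/7467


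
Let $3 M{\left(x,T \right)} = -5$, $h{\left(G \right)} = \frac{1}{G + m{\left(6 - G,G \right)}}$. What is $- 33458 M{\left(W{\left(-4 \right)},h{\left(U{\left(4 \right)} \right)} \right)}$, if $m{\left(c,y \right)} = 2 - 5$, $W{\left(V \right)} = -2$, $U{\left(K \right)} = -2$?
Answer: $\frac{167290}{3} \approx 55763.0$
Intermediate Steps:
$m{\left(c,y \right)} = -3$ ($m{\left(c,y \right)} = 2 - 5 = -3$)
$h{\left(G \right)} = \frac{1}{-3 + G}$ ($h{\left(G \right)} = \frac{1}{G - 3} = \frac{1}{-3 + G}$)
$M{\left(x,T \right)} = - \frac{5}{3}$ ($M{\left(x,T \right)} = \frac{1}{3} \left(-5\right) = - \frac{5}{3}$)
$- 33458 M{\left(W{\left(-4 \right)},h{\left(U{\left(4 \right)} \right)} \right)} = \left(-33458\right) \left(- \frac{5}{3}\right) = \frac{167290}{3}$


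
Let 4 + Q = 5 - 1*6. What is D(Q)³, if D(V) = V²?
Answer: 15625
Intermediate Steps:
Q = -5 (Q = -4 + (5 - 1*6) = -4 + (5 - 6) = -4 - 1 = -5)
D(Q)³ = ((-5)²)³ = 25³ = 15625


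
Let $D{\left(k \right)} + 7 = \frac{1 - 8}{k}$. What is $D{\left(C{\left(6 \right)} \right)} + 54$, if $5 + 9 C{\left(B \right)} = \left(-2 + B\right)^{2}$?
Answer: $\frac{454}{11} \approx 41.273$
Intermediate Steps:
$C{\left(B \right)} = - \frac{5}{9} + \frac{\left(-2 + B\right)^{2}}{9}$
$D{\left(k \right)} = -7 - \frac{7}{k}$ ($D{\left(k \right)} = -7 + \frac{1 - 8}{k} = -7 - \frac{7}{k}$)
$D{\left(C{\left(6 \right)} \right)} + 54 = \left(-7 - \frac{7}{- \frac{5}{9} + \frac{\left(-2 + 6\right)^{2}}{9}}\right) + 54 = \left(-7 - \frac{7}{- \frac{5}{9} + \frac{4^{2}}{9}}\right) + 54 = \left(-7 - \frac{7}{- \frac{5}{9} + \frac{1}{9} \cdot 16}\right) + 54 = \left(-7 - \frac{7}{- \frac{5}{9} + \frac{16}{9}}\right) + 54 = \left(-7 - \frac{7}{\frac{11}{9}}\right) + 54 = \left(-7 - \frac{63}{11}\right) + 54 = - \frac{140}{11} + 54 = \frac{454}{11}$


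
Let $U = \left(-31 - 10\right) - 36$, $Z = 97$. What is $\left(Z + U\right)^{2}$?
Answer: $400$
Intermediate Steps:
$U = -77$ ($U = -41 - 36 = -77$)
$\left(Z + U\right)^{2} = \left(97 - 77\right)^{2} = 20^{2} = 400$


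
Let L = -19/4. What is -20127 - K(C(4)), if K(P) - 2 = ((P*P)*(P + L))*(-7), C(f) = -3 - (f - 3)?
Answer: -21109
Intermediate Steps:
L = -19/4 (L = -19*1/4 = -19/4 ≈ -4.7500)
C(f) = -f (C(f) = -3 - (-3 + f) = -3 + (3 - f) = -f)
K(P) = 2 - 7*P**2*(-19/4 + P) (K(P) = 2 + ((P*P)*(P - 19/4))*(-7) = 2 + (P**2*(-19/4 + P))*(-7) = 2 - 7*P**2*(-19/4 + P))
-20127 - K(C(4)) = -20127 - (2 - 7*(-1*4)**3 + 133*(-1*4)**2/4) = -20127 - (2 - 7*(-4)**3 + (133/4)*(-4)**2) = -20127 - (2 - 7*(-64) + (133/4)*16) = -20127 - (2 + 448 + 532) = -20127 - 1*982 = -20127 - 982 = -21109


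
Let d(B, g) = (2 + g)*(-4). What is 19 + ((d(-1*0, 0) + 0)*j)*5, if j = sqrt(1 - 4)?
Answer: 19 - 40*I*sqrt(3) ≈ 19.0 - 69.282*I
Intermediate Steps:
j = I*sqrt(3) (j = sqrt(-3) = I*sqrt(3) ≈ 1.732*I)
d(B, g) = -8 - 4*g
19 + ((d(-1*0, 0) + 0)*j)*5 = 19 + (((-8 - 4*0) + 0)*(I*sqrt(3)))*5 = 19 + (((-8 + 0) + 0)*(I*sqrt(3)))*5 = 19 + ((-8 + 0)*(I*sqrt(3)))*5 = 19 - 8*I*sqrt(3)*5 = 19 - 40*I*sqrt(3)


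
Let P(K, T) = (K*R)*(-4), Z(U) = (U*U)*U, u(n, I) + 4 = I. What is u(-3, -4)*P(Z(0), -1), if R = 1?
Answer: 0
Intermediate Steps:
u(n, I) = -4 + I
Z(U) = U**3 (Z(U) = U**2*U = U**3)
P(K, T) = -4*K (P(K, T) = (K*1)*(-4) = K*(-4) = -4*K)
u(-3, -4)*P(Z(0), -1) = (-4 - 4)*(-4*0**3) = -(-32)*0 = -8*0 = 0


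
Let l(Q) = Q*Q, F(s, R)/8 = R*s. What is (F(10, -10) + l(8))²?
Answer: 541696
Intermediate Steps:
F(s, R) = 8*R*s (F(s, R) = 8*(R*s) = 8*R*s)
l(Q) = Q²
(F(10, -10) + l(8))² = (8*(-10)*10 + 8²)² = (-800 + 64)² = (-736)² = 541696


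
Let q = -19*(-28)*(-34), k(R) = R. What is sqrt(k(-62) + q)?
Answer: 55*I*sqrt(6) ≈ 134.72*I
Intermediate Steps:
q = -18088 (q = 532*(-34) = -18088)
sqrt(k(-62) + q) = sqrt(-62 - 18088) = sqrt(-18150) = 55*I*sqrt(6)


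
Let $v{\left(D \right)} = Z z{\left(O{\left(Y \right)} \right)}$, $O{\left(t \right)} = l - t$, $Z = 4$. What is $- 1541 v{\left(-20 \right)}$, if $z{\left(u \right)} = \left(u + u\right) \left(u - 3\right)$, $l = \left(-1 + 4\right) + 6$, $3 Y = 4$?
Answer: $- \frac{3969616}{9} \approx -4.4107 \cdot 10^{5}$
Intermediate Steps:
$Y = \frac{4}{3}$ ($Y = \frac{1}{3} \cdot 4 = \frac{4}{3} \approx 1.3333$)
$l = 9$ ($l = 3 + 6 = 9$)
$O{\left(t \right)} = 9 - t$
$z{\left(u \right)} = 2 u \left(-3 + u\right)$
$v{\left(D \right)} = \frac{2576}{9}$ ($v{\left(D \right)} = 4 \cdot 2 \left(9 - \frac{4}{3}\right) \left(-3 + \left(9 - \frac{4}{3}\right)\right) = 4 \cdot 2 \cdot \frac{23}{3} \left(-3 + \frac{23}{3}\right) = 4 \cdot 2 \cdot \frac{23}{3} \cdot \frac{14}{3} = 4 \cdot \frac{644}{9} = \frac{2576}{9}$)
$- 1541 v{\left(-20 \right)} = \left(-1541\right) \frac{2576}{9} = - \frac{3969616}{9}$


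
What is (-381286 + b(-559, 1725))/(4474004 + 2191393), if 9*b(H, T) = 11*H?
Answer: -3437723/59988573 ≈ -0.057306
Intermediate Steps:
b(H, T) = 11*H/9 (b(H, T) = (11*H)/9 = 11*H/9)
(-381286 + b(-559, 1725))/(4474004 + 2191393) = (-381286 + (11/9)*(-559))/(4474004 + 2191393) = (-381286 - 6149/9)/6665397 = -3437723/9*1/6665397 = -3437723/59988573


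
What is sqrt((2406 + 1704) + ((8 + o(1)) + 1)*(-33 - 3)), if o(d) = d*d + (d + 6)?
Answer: sqrt(3498) ≈ 59.144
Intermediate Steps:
o(d) = 6 + d + d**2 (o(d) = d**2 + (6 + d) = 6 + d + d**2)
sqrt((2406 + 1704) + ((8 + o(1)) + 1)*(-33 - 3)) = sqrt((2406 + 1704) + ((8 + (6 + 1 + 1**2)) + 1)*(-33 - 3)) = sqrt(4110 + ((8 + (6 + 1 + 1)) + 1)*(-36)) = sqrt(4110 + ((8 + 8) + 1)*(-36)) = sqrt(4110 + (16 + 1)*(-36)) = sqrt(4110 + 17*(-36)) = sqrt(4110 - 612) = sqrt(3498)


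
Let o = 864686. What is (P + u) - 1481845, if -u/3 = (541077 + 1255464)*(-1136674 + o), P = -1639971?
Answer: 1465909658708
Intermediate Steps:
u = 1465912780524 (u = -3*(541077 + 1255464)*(-1136674 + 864686) = -5389623*(-271988) = -3*(-488637593508) = 1465912780524)
(P + u) - 1481845 = (-1639971 + 1465912780524) - 1481845 = 1465911140553 - 1481845 = 1465909658708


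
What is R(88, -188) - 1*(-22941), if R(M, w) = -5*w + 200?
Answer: 24081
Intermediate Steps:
R(M, w) = 200 - 5*w
R(88, -188) - 1*(-22941) = (200 - 5*(-188)) - 1*(-22941) = (200 + 940) + 22941 = 1140 + 22941 = 24081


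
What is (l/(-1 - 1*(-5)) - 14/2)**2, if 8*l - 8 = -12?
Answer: 3249/64 ≈ 50.766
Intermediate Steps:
l = -1/2 (l = 1 + (1/8)*(-12) = 1 - 3/2 = -1/2 ≈ -0.50000)
(l/(-1 - 1*(-5)) - 14/2)**2 = (-1/(2*(-1 - 1*(-5))) - 14/2)**2 = (-1/(2*(-1 + 5)) - 14*1/2)**2 = (-1/2/4 - 7)**2 = (-1/2*1/4 - 7)**2 = (-1/8 - 7)**2 = (-57/8)**2 = 3249/64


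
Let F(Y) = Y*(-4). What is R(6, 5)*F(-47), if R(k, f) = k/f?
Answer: 1128/5 ≈ 225.60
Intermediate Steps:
F(Y) = -4*Y
R(6, 5)*F(-47) = (6/5)*(-4*(-47)) = (6*(1/5))*188 = (6/5)*188 = 1128/5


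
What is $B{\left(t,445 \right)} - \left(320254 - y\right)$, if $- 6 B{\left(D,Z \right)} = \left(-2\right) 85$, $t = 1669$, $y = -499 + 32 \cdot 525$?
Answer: $- \frac{911774}{3} \approx -3.0392 \cdot 10^{5}$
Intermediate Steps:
$y = 16301$ ($y = -499 + 16800 = 16301$)
$B{\left(D,Z \right)} = \frac{85}{3}$ ($B{\left(D,Z \right)} = - \frac{\left(-2\right) 85}{6} = \left(- \frac{1}{6}\right) \left(-170\right) = \frac{85}{3}$)
$B{\left(t,445 \right)} - \left(320254 - y\right) = \frac{85}{3} - \left(320254 - 16301\right) = \frac{85}{3} - 303953 = - \frac{911774}{3}$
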